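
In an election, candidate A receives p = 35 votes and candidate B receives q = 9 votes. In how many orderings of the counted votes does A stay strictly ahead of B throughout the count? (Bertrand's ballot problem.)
Strict-lead orderings = 418913482

Total orderings of the 44 votes with 35 for A: C(44, 35) = 708930508. By the Bertrand ballot formula (Cycle Lemma / reflection principle), the number of orderings in which A is strictly ahead of B throughout is (p − q)/(p + q) · C(p + q, p) = (35 − 9)/(35 + 9) · 708930508 = 418913482.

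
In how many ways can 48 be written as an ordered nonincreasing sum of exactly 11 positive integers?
p(48, 11 parts) = 12866

Partitions of n into exactly k parts are in bijection with partitions of n − k into at most k parts (subtract 1 from each part). So p(48, exactly 11) = p(37, parts ≤ 11). Computing via the recurrence p(m, j) = p(m, j−1) + p(m−j, j) gives 12866.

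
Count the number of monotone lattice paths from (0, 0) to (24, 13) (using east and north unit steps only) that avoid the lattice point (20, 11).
Number of paths = 2292382575

Total paths from (0, 0) to (24, 13): C(37, 24) = 3562467300. Paths through (20, 11): (paths (0, 0) → (20, 11)) × (paths (20, 11) → (24, 13)) = C(31, 20) · C(6, 4) = 84672315 · 15 = 1270084725. Avoidance count = 3562467300 − 1270084725 = 2292382575.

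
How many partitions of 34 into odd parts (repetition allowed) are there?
p_odd(34) = 512

Enumerate partitions using only odd parts via the recurrence o(n, m) = o(n, m−2) + o(n−m, m) over odd m, starting from the largest odd part ≤ n. This gives p_odd(34) = 512. (Euler's theorem: equals the count of distinct-part partitions.)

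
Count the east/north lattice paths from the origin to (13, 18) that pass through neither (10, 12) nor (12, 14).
Number of paths = 123045691

Inclusion–exclusion. Total paths: C(31, 13) = 206253075. Through P₁: C(22, 10)·C(9, 3) = 54318264. Through P₂: C(26, 12)·C(5, 1) = 48288500. Since P₁ is strictly southwest of P₂, a monotone path through both must visit P₁ then P₂; paths through both = C(22, 10)·C(4, 2)·C(5, 1) = 19399380. Avoid both = 206253075 − 54318264 − 48288500 + 19399380 = 123045691.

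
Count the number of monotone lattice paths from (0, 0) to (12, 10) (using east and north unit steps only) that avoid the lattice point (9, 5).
Number of paths = 534534

Total paths from (0, 0) to (12, 10): C(22, 12) = 646646. Paths through (9, 5): (paths (0, 0) → (9, 5)) × (paths (9, 5) → (12, 10)) = C(14, 9) · C(8, 3) = 2002 · 56 = 112112. Avoidance count = 646646 − 112112 = 534534.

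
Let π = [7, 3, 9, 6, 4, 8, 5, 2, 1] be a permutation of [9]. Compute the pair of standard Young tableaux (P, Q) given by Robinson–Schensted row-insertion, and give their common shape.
P = [1, 4, 5] / [2, 8] / [3, 9] / [6] / [7];  Q = [1, 3, 6] / [2, 4] / [5, 7] / [8] / [9];  common shape = (3, 2, 2, 1, 1)

Row-insert the values π_1, π_2, … into P one at a time, bumping the leftmost entry strictly greater than the inserted value down to the next row. The recording tableau Q records, in position (i, j), the step at which that cell was added to P.
  Insert 7 (step 1): P = [7];  Q = [1]
  Insert 3 (step 2): P = [3] / [7];  Q = [1] / [2]
  Insert 9 (step 3): P = [3, 9] / [7];  Q = [1, 3] / [2]
  Insert 6 (step 4): P = [3, 6] / [7, 9];  Q = [1, 3] / [2, 4]
  Insert 4 (step 5): P = [3, 4] / [6, 9] / [7];  Q = [1, 3] / [2, 4] / [5]
  Insert 8 (step 6): P = [3, 4, 8] / [6, 9] / [7];  Q = [1, 3, 6] / [2, 4] / [5]
  Insert 5 (step 7): P = [3, 4, 5] / [6, 8] / [7, 9];  Q = [1, 3, 6] / [2, 4] / [5, 7]
  Insert 2 (step 8): P = [2, 4, 5] / [3, 8] / [6, 9] / [7];  Q = [1, 3, 6] / [2, 4] / [5, 7] / [8]
  Insert 1 (step 9): P = [1, 4, 5] / [2, 8] / [3, 9] / [6] / [7];  Q = [1, 3, 6] / [2, 4] / [5, 7] / [8] / [9]
Final shape: (3, 2, 2, 1, 1).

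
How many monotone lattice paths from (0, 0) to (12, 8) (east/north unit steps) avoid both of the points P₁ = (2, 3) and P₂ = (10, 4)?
Number of paths = 82275

Inclusion–exclusion. Total paths: C(20, 12) = 125970. Through P₁: C(5, 2)·C(15, 10) = 30030. Through P₂: C(14, 10)·C(6, 2) = 15015. Since P₁ is strictly southwest of P₂, a monotone path through both must visit P₁ then P₂; paths through both = C(5, 2)·C(9, 8)·C(6, 2) = 1350. Avoid both = 125970 − 30030 − 15015 + 1350 = 82275.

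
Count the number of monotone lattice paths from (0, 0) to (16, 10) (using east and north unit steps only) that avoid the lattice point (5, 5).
Number of paths = 4210999

Total paths from (0, 0) to (16, 10): C(26, 16) = 5311735. Paths through (5, 5): (paths (0, 0) → (5, 5)) × (paths (5, 5) → (16, 10)) = C(10, 5) · C(16, 11) = 252 · 4368 = 1100736. Avoidance count = 5311735 − 1100736 = 4210999.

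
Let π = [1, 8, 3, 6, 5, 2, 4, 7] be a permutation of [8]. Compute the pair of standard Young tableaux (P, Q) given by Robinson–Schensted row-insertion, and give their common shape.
P = [1, 2, 4, 7] / [3, 5] / [6] / [8];  Q = [1, 2, 4, 8] / [3, 7] / [5] / [6];  common shape = (4, 2, 1, 1)

Row-insert the values π_1, π_2, … into P one at a time, bumping the leftmost entry strictly greater than the inserted value down to the next row. The recording tableau Q records, in position (i, j), the step at which that cell was added to P.
  Insert 1 (step 1): P = [1];  Q = [1]
  Insert 8 (step 2): P = [1, 8];  Q = [1, 2]
  Insert 3 (step 3): P = [1, 3] / [8];  Q = [1, 2] / [3]
  Insert 6 (step 4): P = [1, 3, 6] / [8];  Q = [1, 2, 4] / [3]
  Insert 5 (step 5): P = [1, 3, 5] / [6] / [8];  Q = [1, 2, 4] / [3] / [5]
  Insert 2 (step 6): P = [1, 2, 5] / [3] / [6] / [8];  Q = [1, 2, 4] / [3] / [5] / [6]
  Insert 4 (step 7): P = [1, 2, 4] / [3, 5] / [6] / [8];  Q = [1, 2, 4] / [3, 7] / [5] / [6]
  Insert 7 (step 8): P = [1, 2, 4, 7] / [3, 5] / [6] / [8];  Q = [1, 2, 4, 8] / [3, 7] / [5] / [6]
Final shape: (4, 2, 1, 1).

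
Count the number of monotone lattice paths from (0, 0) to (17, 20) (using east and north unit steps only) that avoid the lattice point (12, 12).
Number of paths = 12425119938

Total paths from (0, 0) to (17, 20): C(37, 17) = 15905368710. Paths through (12, 12): (paths (0, 0) → (12, 12)) × (paths (12, 12) → (17, 20)) = C(24, 12) · C(13, 5) = 2704156 · 1287 = 3480248772. Avoidance count = 15905368710 − 3480248772 = 12425119938.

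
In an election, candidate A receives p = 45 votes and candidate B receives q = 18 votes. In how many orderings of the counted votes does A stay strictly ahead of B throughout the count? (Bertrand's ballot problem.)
Strict-lead orderings = 1109448779376105

Total orderings of the 63 votes with 45 for A: C(63, 45) = 2588713818544245. By the Bertrand ballot formula (Cycle Lemma / reflection principle), the number of orderings in which A is strictly ahead of B throughout is (p − q)/(p + q) · C(p + q, p) = (45 − 18)/(45 + 18) · 2588713818544245 = 1109448779376105.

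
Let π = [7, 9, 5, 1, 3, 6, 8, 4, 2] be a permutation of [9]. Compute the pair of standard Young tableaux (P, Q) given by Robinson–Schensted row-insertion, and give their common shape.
P = [1, 2, 4, 8] / [3, 6] / [5, 9] / [7];  Q = [1, 2, 6, 7] / [3, 5] / [4, 8] / [9];  common shape = (4, 2, 2, 1)

Row-insert the values π_1, π_2, … into P one at a time, bumping the leftmost entry strictly greater than the inserted value down to the next row. The recording tableau Q records, in position (i, j), the step at which that cell was added to P.
  Insert 7 (step 1): P = [7];  Q = [1]
  Insert 9 (step 2): P = [7, 9];  Q = [1, 2]
  Insert 5 (step 3): P = [5, 9] / [7];  Q = [1, 2] / [3]
  Insert 1 (step 4): P = [1, 9] / [5] / [7];  Q = [1, 2] / [3] / [4]
  Insert 3 (step 5): P = [1, 3] / [5, 9] / [7];  Q = [1, 2] / [3, 5] / [4]
  Insert 6 (step 6): P = [1, 3, 6] / [5, 9] / [7];  Q = [1, 2, 6] / [3, 5] / [4]
  Insert 8 (step 7): P = [1, 3, 6, 8] / [5, 9] / [7];  Q = [1, 2, 6, 7] / [3, 5] / [4]
  Insert 4 (step 8): P = [1, 3, 4, 8] / [5, 6] / [7, 9];  Q = [1, 2, 6, 7] / [3, 5] / [4, 8]
  Insert 2 (step 9): P = [1, 2, 4, 8] / [3, 6] / [5, 9] / [7];  Q = [1, 2, 6, 7] / [3, 5] / [4, 8] / [9]
Final shape: (4, 2, 2, 1).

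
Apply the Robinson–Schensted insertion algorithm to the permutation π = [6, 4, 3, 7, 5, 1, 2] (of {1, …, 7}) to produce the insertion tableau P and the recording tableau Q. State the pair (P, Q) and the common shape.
P = [1, 2] / [3, 5] / [4, 7] / [6];  Q = [1, 4] / [2, 5] / [3, 7] / [6];  common shape = (2, 2, 2, 1)

Row-insert the values π_1, π_2, … into P one at a time, bumping the leftmost entry strictly greater than the inserted value down to the next row. The recording tableau Q records, in position (i, j), the step at which that cell was added to P.
  Insert 6 (step 1): P = [6];  Q = [1]
  Insert 4 (step 2): P = [4] / [6];  Q = [1] / [2]
  Insert 3 (step 3): P = [3] / [4] / [6];  Q = [1] / [2] / [3]
  Insert 7 (step 4): P = [3, 7] / [4] / [6];  Q = [1, 4] / [2] / [3]
  Insert 5 (step 5): P = [3, 5] / [4, 7] / [6];  Q = [1, 4] / [2, 5] / [3]
  Insert 1 (step 6): P = [1, 5] / [3, 7] / [4] / [6];  Q = [1, 4] / [2, 5] / [3] / [6]
  Insert 2 (step 7): P = [1, 2] / [3, 5] / [4, 7] / [6];  Q = [1, 4] / [2, 5] / [3, 7] / [6]
Final shape: (2, 2, 2, 1).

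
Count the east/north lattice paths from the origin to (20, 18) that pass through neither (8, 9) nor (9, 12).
Number of paths = 23998326870

Inclusion–exclusion. Total paths: C(38, 20) = 33578000610. Through P₁: C(17, 8)·C(21, 12) = 7145438300. Through P₂: C(21, 9)·C(17, 11) = 3637677680. Since P₁ is strictly southwest of P₂, a monotone path through both must visit P₁ then P₂; paths through both = C(17, 8)·C(4, 1)·C(17, 11) = 1203442240. Avoid both = 33578000610 − 7145438300 − 3637677680 + 1203442240 = 23998326870.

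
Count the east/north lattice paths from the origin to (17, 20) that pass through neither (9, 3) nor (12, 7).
Number of paths = 15301671426

Inclusion–exclusion. Total paths: C(37, 17) = 15905368710. Through P₁: C(12, 9)·C(25, 8) = 237946500. Through P₂: C(19, 12)·C(18, 5) = 431724384. Since P₁ is strictly southwest of P₂, a monotone path through both must visit P₁ then P₂; paths through both = C(12, 9)·C(7, 3)·C(18, 5) = 65973600. Avoid both = 15905368710 − 237946500 − 431724384 + 65973600 = 15301671426.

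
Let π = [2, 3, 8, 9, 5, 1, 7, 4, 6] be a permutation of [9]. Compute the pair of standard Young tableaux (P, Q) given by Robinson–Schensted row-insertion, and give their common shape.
P = [1, 3, 4, 6] / [2, 5, 7] / [8, 9];  Q = [1, 2, 3, 4] / [5, 7, 9] / [6, 8];  common shape = (4, 3, 2)

Row-insert the values π_1, π_2, … into P one at a time, bumping the leftmost entry strictly greater than the inserted value down to the next row. The recording tableau Q records, in position (i, j), the step at which that cell was added to P.
  Insert 2 (step 1): P = [2];  Q = [1]
  Insert 3 (step 2): P = [2, 3];  Q = [1, 2]
  Insert 8 (step 3): P = [2, 3, 8];  Q = [1, 2, 3]
  Insert 9 (step 4): P = [2, 3, 8, 9];  Q = [1, 2, 3, 4]
  Insert 5 (step 5): P = [2, 3, 5, 9] / [8];  Q = [1, 2, 3, 4] / [5]
  Insert 1 (step 6): P = [1, 3, 5, 9] / [2] / [8];  Q = [1, 2, 3, 4] / [5] / [6]
  Insert 7 (step 7): P = [1, 3, 5, 7] / [2, 9] / [8];  Q = [1, 2, 3, 4] / [5, 7] / [6]
  Insert 4 (step 8): P = [1, 3, 4, 7] / [2, 5] / [8, 9];  Q = [1, 2, 3, 4] / [5, 7] / [6, 8]
  Insert 6 (step 9): P = [1, 3, 4, 6] / [2, 5, 7] / [8, 9];  Q = [1, 2, 3, 4] / [5, 7, 9] / [6, 8]
Final shape: (4, 3, 2).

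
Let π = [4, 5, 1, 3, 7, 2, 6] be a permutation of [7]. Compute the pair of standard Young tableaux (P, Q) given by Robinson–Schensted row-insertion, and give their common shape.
P = [1, 2, 6] / [3, 5, 7] / [4];  Q = [1, 2, 5] / [3, 4, 7] / [6];  common shape = (3, 3, 1)

Row-insert the values π_1, π_2, … into P one at a time, bumping the leftmost entry strictly greater than the inserted value down to the next row. The recording tableau Q records, in position (i, j), the step at which that cell was added to P.
  Insert 4 (step 1): P = [4];  Q = [1]
  Insert 5 (step 2): P = [4, 5];  Q = [1, 2]
  Insert 1 (step 3): P = [1, 5] / [4];  Q = [1, 2] / [3]
  Insert 3 (step 4): P = [1, 3] / [4, 5];  Q = [1, 2] / [3, 4]
  Insert 7 (step 5): P = [1, 3, 7] / [4, 5];  Q = [1, 2, 5] / [3, 4]
  Insert 2 (step 6): P = [1, 2, 7] / [3, 5] / [4];  Q = [1, 2, 5] / [3, 4] / [6]
  Insert 6 (step 7): P = [1, 2, 6] / [3, 5, 7] / [4];  Q = [1, 2, 5] / [3, 4, 7] / [6]
Final shape: (3, 3, 1).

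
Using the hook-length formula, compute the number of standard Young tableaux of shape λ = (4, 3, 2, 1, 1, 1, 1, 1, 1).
# SYT of shape (4, 3, 2, 1, 1, 1, 1, 1, 1) = 42042

Hook-length formula: f^λ = n! / Π hook(c), product over all cells c of the Young diagram. For λ = (4, 3, 2, 1, 1, 1, 1, 1, 1), n = 15 boxes. Hook lengths by row (left-to-right, top-to-bottom): [12, 5, 3, 1]; [10, 3, 1]; [8, 1]; [6]; [5]; [4]; [3]; [2]; [1]. Product of hooks = 31104000. So f^λ = 15! / 31104000 = 1307674368000 / 31104000 = 42042.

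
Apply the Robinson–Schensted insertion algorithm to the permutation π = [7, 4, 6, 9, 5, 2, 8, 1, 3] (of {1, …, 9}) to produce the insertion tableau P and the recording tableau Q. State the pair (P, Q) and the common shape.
P = [1, 3, 8] / [2, 5] / [4, 9] / [6] / [7];  Q = [1, 3, 4] / [2, 7] / [5, 9] / [6] / [8];  common shape = (3, 2, 2, 1, 1)

Row-insert the values π_1, π_2, … into P one at a time, bumping the leftmost entry strictly greater than the inserted value down to the next row. The recording tableau Q records, in position (i, j), the step at which that cell was added to P.
  Insert 7 (step 1): P = [7];  Q = [1]
  Insert 4 (step 2): P = [4] / [7];  Q = [1] / [2]
  Insert 6 (step 3): P = [4, 6] / [7];  Q = [1, 3] / [2]
  Insert 9 (step 4): P = [4, 6, 9] / [7];  Q = [1, 3, 4] / [2]
  Insert 5 (step 5): P = [4, 5, 9] / [6] / [7];  Q = [1, 3, 4] / [2] / [5]
  Insert 2 (step 6): P = [2, 5, 9] / [4] / [6] / [7];  Q = [1, 3, 4] / [2] / [5] / [6]
  Insert 8 (step 7): P = [2, 5, 8] / [4, 9] / [6] / [7];  Q = [1, 3, 4] / [2, 7] / [5] / [6]
  Insert 1 (step 8): P = [1, 5, 8] / [2, 9] / [4] / [6] / [7];  Q = [1, 3, 4] / [2, 7] / [5] / [6] / [8]
  Insert 3 (step 9): P = [1, 3, 8] / [2, 5] / [4, 9] / [6] / [7];  Q = [1, 3, 4] / [2, 7] / [5, 9] / [6] / [8]
Final shape: (3, 2, 2, 1, 1).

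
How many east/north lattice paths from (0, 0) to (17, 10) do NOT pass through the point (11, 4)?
Number of paths = 7175025

Total paths from (0, 0) to (17, 10): C(27, 17) = 8436285. Paths through (11, 4): (paths (0, 0) → (11, 4)) × (paths (11, 4) → (17, 10)) = C(15, 11) · C(12, 6) = 1365 · 924 = 1261260. Avoidance count = 8436285 − 1261260 = 7175025.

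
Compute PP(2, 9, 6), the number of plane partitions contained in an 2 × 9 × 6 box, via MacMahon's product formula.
PP(2, 9, 6) = 5725720

Evaluate the triple product over i = 1..2, j = 1..9, k = 1..6. The factors are (2/1) · (3/2) · (4/3) · (5/4) · (6/5) · (7/6) · (3/2) · (4/3) · … (108 factors total). The numerators and denominators telescope so the product is an integer; carrying out the multiplication exactly gives PP(2, 9, 6) = 5725720.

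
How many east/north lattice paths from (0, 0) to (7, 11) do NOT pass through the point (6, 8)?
Number of paths = 19812

Total paths from (0, 0) to (7, 11): C(18, 7) = 31824. Paths through (6, 8): (paths (0, 0) → (6, 8)) × (paths (6, 8) → (7, 11)) = C(14, 6) · C(4, 1) = 3003 · 4 = 12012. Avoidance count = 31824 − 12012 = 19812.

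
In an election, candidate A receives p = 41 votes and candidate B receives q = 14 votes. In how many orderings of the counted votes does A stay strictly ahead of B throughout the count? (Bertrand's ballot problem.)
Strict-lead orderings = 2137196768490

Total orderings of the 55 votes with 41 for A: C(55, 41) = 4353548972850. By the Bertrand ballot formula (Cycle Lemma / reflection principle), the number of orderings in which A is strictly ahead of B throughout is (p − q)/(p + q) · C(p + q, p) = (41 − 14)/(41 + 14) · 4353548972850 = 2137196768490.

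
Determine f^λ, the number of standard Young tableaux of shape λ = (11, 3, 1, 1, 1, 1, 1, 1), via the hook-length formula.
# SYT of shape (11, 3, 1, 1, 1, 1, 1, 1) = 2351440

Hook-length formula: f^λ = n! / Π hook(c), product over all cells c of the Young diagram. For λ = (11, 3, 1, 1, 1, 1, 1, 1), n = 20 boxes. Hook lengths by row (left-to-right, top-to-bottom): [18, 11, 10, 8, 7, 6, 5, 4, 3, 2, 1]; [9, 2, 1]; [6]; [5]; [4]; [3]; [2]; [1]. Product of hooks = 1034643456000. So f^λ = 20! / 1034643456000 = 2432902008176640000 / 1034643456000 = 2351440.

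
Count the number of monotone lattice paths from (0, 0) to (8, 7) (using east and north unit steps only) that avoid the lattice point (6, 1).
Number of paths = 6239

Total paths from (0, 0) to (8, 7): C(15, 8) = 6435. Paths through (6, 1): (paths (0, 0) → (6, 1)) × (paths (6, 1) → (8, 7)) = C(7, 6) · C(8, 2) = 7 · 28 = 196. Avoidance count = 6435 − 196 = 6239.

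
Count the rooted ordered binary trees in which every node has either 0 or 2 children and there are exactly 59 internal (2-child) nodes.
C_59 = 405944995127576985730643443367112

These full binary trees are counted by the Catalan number C_n = (1/(n + 1)) · C(2n, n). For n = 59: C_59 = (1/60) · C(118, 59) = 24356699707654619143838606602026720/60 = 405944995127576985730643443367112.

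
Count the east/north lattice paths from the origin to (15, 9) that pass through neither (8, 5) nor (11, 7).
Number of paths = 598484

Inclusion–exclusion. Total paths: C(24, 15) = 1307504. Through P₁: C(13, 8)·C(11, 7) = 424710. Through P₂: C(18, 11)·C(6, 4) = 477360. Since P₁ is strictly southwest of P₂, a monotone path through both must visit P₁ then P₂; paths through both = C(13, 8)·C(5, 3)·C(6, 4) = 193050. Avoid both = 1307504 − 424710 − 477360 + 193050 = 598484.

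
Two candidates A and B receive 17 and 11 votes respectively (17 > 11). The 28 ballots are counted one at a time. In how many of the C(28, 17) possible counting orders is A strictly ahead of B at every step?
Strict-lead orderings = 4601610

Total orderings of the 28 votes with 17 for A: C(28, 17) = 21474180. By the Bertrand ballot formula (Cycle Lemma / reflection principle), the number of orderings in which A is strictly ahead of B throughout is (p − q)/(p + q) · C(p + q, p) = (17 − 11)/(17 + 11) · 21474180 = 4601610.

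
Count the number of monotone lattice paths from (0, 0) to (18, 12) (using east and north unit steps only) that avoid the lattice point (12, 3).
Number of paths = 84215950

Total paths from (0, 0) to (18, 12): C(30, 18) = 86493225. Paths through (12, 3): (paths (0, 0) → (12, 3)) × (paths (12, 3) → (18, 12)) = C(15, 12) · C(15, 6) = 455 · 5005 = 2277275. Avoidance count = 86493225 − 2277275 = 84215950.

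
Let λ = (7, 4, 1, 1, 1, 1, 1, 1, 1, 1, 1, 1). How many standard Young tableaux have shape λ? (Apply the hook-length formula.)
# SYT of shape (7, 4, 1, 1, 1, 1, 1, 1, 1, 1, 1, 1) = 7390240

Hook-length formula: f^λ = n! / Π hook(c), product over all cells c of the Young diagram. For λ = (7, 4, 1, 1, 1, 1, 1, 1, 1, 1, 1, 1), n = 21 boxes. Hook lengths by row (left-to-right, top-to-bottom): [18, 7, 6, 5, 3, 2, 1]; [14, 3, 2, 1]; [10]; [9]; [8]; [7]; [6]; [5]; [4]; [3]; [2]; [1]. Product of hooks = 6913299456000. So f^λ = 21! / 6913299456000 = 51090942171709440000 / 6913299456000 = 7390240.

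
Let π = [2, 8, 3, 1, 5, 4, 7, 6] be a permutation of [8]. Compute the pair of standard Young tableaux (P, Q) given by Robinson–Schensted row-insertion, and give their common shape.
P = [1, 3, 4, 6] / [2, 5, 7] / [8];  Q = [1, 2, 5, 7] / [3, 6, 8] / [4];  common shape = (4, 3, 1)

Row-insert the values π_1, π_2, … into P one at a time, bumping the leftmost entry strictly greater than the inserted value down to the next row. The recording tableau Q records, in position (i, j), the step at which that cell was added to P.
  Insert 2 (step 1): P = [2];  Q = [1]
  Insert 8 (step 2): P = [2, 8];  Q = [1, 2]
  Insert 3 (step 3): P = [2, 3] / [8];  Q = [1, 2] / [3]
  Insert 1 (step 4): P = [1, 3] / [2] / [8];  Q = [1, 2] / [3] / [4]
  Insert 5 (step 5): P = [1, 3, 5] / [2] / [8];  Q = [1, 2, 5] / [3] / [4]
  Insert 4 (step 6): P = [1, 3, 4] / [2, 5] / [8];  Q = [1, 2, 5] / [3, 6] / [4]
  Insert 7 (step 7): P = [1, 3, 4, 7] / [2, 5] / [8];  Q = [1, 2, 5, 7] / [3, 6] / [4]
  Insert 6 (step 8): P = [1, 3, 4, 6] / [2, 5, 7] / [8];  Q = [1, 2, 5, 7] / [3, 6, 8] / [4]
Final shape: (4, 3, 1).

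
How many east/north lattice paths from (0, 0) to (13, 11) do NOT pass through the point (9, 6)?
Number of paths = 1865514

Total paths from (0, 0) to (13, 11): C(24, 13) = 2496144. Paths through (9, 6): (paths (0, 0) → (9, 6)) × (paths (9, 6) → (13, 11)) = C(15, 9) · C(9, 4) = 5005 · 126 = 630630. Avoidance count = 2496144 − 630630 = 1865514.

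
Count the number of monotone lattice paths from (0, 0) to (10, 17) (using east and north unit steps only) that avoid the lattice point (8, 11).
Number of paths = 6319989

Total paths from (0, 0) to (10, 17): C(27, 10) = 8436285. Paths through (8, 11): (paths (0, 0) → (8, 11)) × (paths (8, 11) → (10, 17)) = C(19, 8) · C(8, 2) = 75582 · 28 = 2116296. Avoidance count = 8436285 − 2116296 = 6319989.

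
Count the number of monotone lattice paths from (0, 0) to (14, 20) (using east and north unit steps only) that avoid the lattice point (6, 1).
Number of paths = 1376435115

Total paths from (0, 0) to (14, 20): C(34, 14) = 1391975640. Paths through (6, 1): (paths (0, 0) → (6, 1)) × (paths (6, 1) → (14, 20)) = C(7, 6) · C(27, 8) = 7 · 2220075 = 15540525. Avoidance count = 1391975640 − 15540525 = 1376435115.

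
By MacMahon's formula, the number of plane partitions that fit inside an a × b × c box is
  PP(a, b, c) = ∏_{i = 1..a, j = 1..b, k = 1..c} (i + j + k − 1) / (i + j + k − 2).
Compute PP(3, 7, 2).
PP(3, 7, 2) = 4950

Evaluate the triple product over i = 1..3, j = 1..7, k = 1..2. The factors are (2/1) · (3/2) · (3/2) · (4/3) · (4/3) · (5/4) · (5/4) · (6/5) · … (42 factors total). The numerators and denominators telescope so the product is an integer; carrying out the multiplication exactly gives PP(3, 7, 2) = 4950.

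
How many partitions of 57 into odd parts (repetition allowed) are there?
p_odd(57) = 7917

Enumerate partitions using only odd parts via the recurrence o(n, m) = o(n, m−2) + o(n−m, m) over odd m, starting from the largest odd part ≤ n. This gives p_odd(57) = 7917. (Euler's theorem: equals the count of distinct-part partitions.)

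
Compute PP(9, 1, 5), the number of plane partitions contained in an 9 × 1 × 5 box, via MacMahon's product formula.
PP(9, 1, 5) = 2002

Evaluate the triple product over i = 1..9, j = 1..1, k = 1..5. The factors are (2/1) · (3/2) · (4/3) · (5/4) · (6/5) · (3/2) · (4/3) · (5/4) · … (45 factors total). The numerators and denominators telescope so the product is an integer; carrying out the multiplication exactly gives PP(9, 1, 5) = 2002.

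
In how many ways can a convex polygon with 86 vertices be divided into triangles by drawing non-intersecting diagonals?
C_84 = 270557451039395118028642463289168566420671280440

These polygon triangulations are counted by the Catalan number C_n = (1/(n + 1)) · C(2n, n). For n = 84: C_84 = (1/85) · C(168, 84) = 22997383338348585032434609379579328145757058837400/85 = 270557451039395118028642463289168566420671280440.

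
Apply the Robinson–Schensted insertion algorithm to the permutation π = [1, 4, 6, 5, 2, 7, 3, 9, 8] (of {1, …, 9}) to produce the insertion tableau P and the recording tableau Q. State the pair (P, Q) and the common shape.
P = [1, 2, 3, 7, 8] / [4, 5, 9] / [6];  Q = [1, 2, 3, 6, 8] / [4, 7, 9] / [5];  common shape = (5, 3, 1)

Row-insert the values π_1, π_2, … into P one at a time, bumping the leftmost entry strictly greater than the inserted value down to the next row. The recording tableau Q records, in position (i, j), the step at which that cell was added to P.
  Insert 1 (step 1): P = [1];  Q = [1]
  Insert 4 (step 2): P = [1, 4];  Q = [1, 2]
  Insert 6 (step 3): P = [1, 4, 6];  Q = [1, 2, 3]
  Insert 5 (step 4): P = [1, 4, 5] / [6];  Q = [1, 2, 3] / [4]
  Insert 2 (step 5): P = [1, 2, 5] / [4] / [6];  Q = [1, 2, 3] / [4] / [5]
  Insert 7 (step 6): P = [1, 2, 5, 7] / [4] / [6];  Q = [1, 2, 3, 6] / [4] / [5]
  Insert 3 (step 7): P = [1, 2, 3, 7] / [4, 5] / [6];  Q = [1, 2, 3, 6] / [4, 7] / [5]
  Insert 9 (step 8): P = [1, 2, 3, 7, 9] / [4, 5] / [6];  Q = [1, 2, 3, 6, 8] / [4, 7] / [5]
  Insert 8 (step 9): P = [1, 2, 3, 7, 8] / [4, 5, 9] / [6];  Q = [1, 2, 3, 6, 8] / [4, 7, 9] / [5]
Final shape: (5, 3, 1).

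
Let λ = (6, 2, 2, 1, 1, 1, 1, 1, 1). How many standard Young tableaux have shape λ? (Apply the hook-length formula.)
# SYT of shape (6, 2, 2, 1, 1, 1, 1, 1, 1) = 85800

Hook-length formula: f^λ = n! / Π hook(c), product over all cells c of the Young diagram. For λ = (6, 2, 2, 1, 1, 1, 1, 1, 1), n = 16 boxes. Hook lengths by row (left-to-right, top-to-bottom): [14, 7, 4, 3, 2, 1]; [9, 2]; [8, 1]; [6]; [5]; [4]; [3]; [2]; [1]. Product of hooks = 243855360. So f^λ = 16! / 243855360 = 20922789888000 / 243855360 = 85800.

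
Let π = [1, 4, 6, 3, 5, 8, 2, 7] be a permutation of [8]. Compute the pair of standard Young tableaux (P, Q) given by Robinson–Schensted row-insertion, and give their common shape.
P = [1, 2, 5, 7] / [3, 6, 8] / [4];  Q = [1, 2, 3, 6] / [4, 5, 8] / [7];  common shape = (4, 3, 1)

Row-insert the values π_1, π_2, … into P one at a time, bumping the leftmost entry strictly greater than the inserted value down to the next row. The recording tableau Q records, in position (i, j), the step at which that cell was added to P.
  Insert 1 (step 1): P = [1];  Q = [1]
  Insert 4 (step 2): P = [1, 4];  Q = [1, 2]
  Insert 6 (step 3): P = [1, 4, 6];  Q = [1, 2, 3]
  Insert 3 (step 4): P = [1, 3, 6] / [4];  Q = [1, 2, 3] / [4]
  Insert 5 (step 5): P = [1, 3, 5] / [4, 6];  Q = [1, 2, 3] / [4, 5]
  Insert 8 (step 6): P = [1, 3, 5, 8] / [4, 6];  Q = [1, 2, 3, 6] / [4, 5]
  Insert 2 (step 7): P = [1, 2, 5, 8] / [3, 6] / [4];  Q = [1, 2, 3, 6] / [4, 5] / [7]
  Insert 7 (step 8): P = [1, 2, 5, 7] / [3, 6, 8] / [4];  Q = [1, 2, 3, 6] / [4, 5, 8] / [7]
Final shape: (4, 3, 1).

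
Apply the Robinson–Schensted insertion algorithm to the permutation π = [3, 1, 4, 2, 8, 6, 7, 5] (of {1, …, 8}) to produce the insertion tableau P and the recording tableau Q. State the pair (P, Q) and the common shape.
P = [1, 2, 5, 7] / [3, 4, 6] / [8];  Q = [1, 3, 5, 7] / [2, 4, 6] / [8];  common shape = (4, 3, 1)

Row-insert the values π_1, π_2, … into P one at a time, bumping the leftmost entry strictly greater than the inserted value down to the next row. The recording tableau Q records, in position (i, j), the step at which that cell was added to P.
  Insert 3 (step 1): P = [3];  Q = [1]
  Insert 1 (step 2): P = [1] / [3];  Q = [1] / [2]
  Insert 4 (step 3): P = [1, 4] / [3];  Q = [1, 3] / [2]
  Insert 2 (step 4): P = [1, 2] / [3, 4];  Q = [1, 3] / [2, 4]
  Insert 8 (step 5): P = [1, 2, 8] / [3, 4];  Q = [1, 3, 5] / [2, 4]
  Insert 6 (step 6): P = [1, 2, 6] / [3, 4, 8];  Q = [1, 3, 5] / [2, 4, 6]
  Insert 7 (step 7): P = [1, 2, 6, 7] / [3, 4, 8];  Q = [1, 3, 5, 7] / [2, 4, 6]
  Insert 5 (step 8): P = [1, 2, 5, 7] / [3, 4, 6] / [8];  Q = [1, 3, 5, 7] / [2, 4, 6] / [8]
Final shape: (4, 3, 1).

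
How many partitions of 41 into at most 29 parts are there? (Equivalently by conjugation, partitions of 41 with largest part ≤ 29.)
p(41, parts ≤ 29) = 44388

Use the recurrence p(n, m) = p(n, m−1) + p(n−m, m): either the largest part is < m (count p(n, m−1)) or the largest part is exactly m (remove one copy of m, count p(n−m, m)). With p(0, ·) = 1 this gives p(41, parts ≤ 29) = 44388. (By conjugating Young diagrams, this also counts partitions of 41 into at most 29 parts.)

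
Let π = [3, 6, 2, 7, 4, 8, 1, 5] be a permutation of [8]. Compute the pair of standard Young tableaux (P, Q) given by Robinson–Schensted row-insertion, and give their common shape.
P = [1, 4, 5, 8] / [2, 6, 7] / [3];  Q = [1, 2, 4, 6] / [3, 5, 8] / [7];  common shape = (4, 3, 1)

Row-insert the values π_1, π_2, … into P one at a time, bumping the leftmost entry strictly greater than the inserted value down to the next row. The recording tableau Q records, in position (i, j), the step at which that cell was added to P.
  Insert 3 (step 1): P = [3];  Q = [1]
  Insert 6 (step 2): P = [3, 6];  Q = [1, 2]
  Insert 2 (step 3): P = [2, 6] / [3];  Q = [1, 2] / [3]
  Insert 7 (step 4): P = [2, 6, 7] / [3];  Q = [1, 2, 4] / [3]
  Insert 4 (step 5): P = [2, 4, 7] / [3, 6];  Q = [1, 2, 4] / [3, 5]
  Insert 8 (step 6): P = [2, 4, 7, 8] / [3, 6];  Q = [1, 2, 4, 6] / [3, 5]
  Insert 1 (step 7): P = [1, 4, 7, 8] / [2, 6] / [3];  Q = [1, 2, 4, 6] / [3, 5] / [7]
  Insert 5 (step 8): P = [1, 4, 5, 8] / [2, 6, 7] / [3];  Q = [1, 2, 4, 6] / [3, 5, 8] / [7]
Final shape: (4, 3, 1).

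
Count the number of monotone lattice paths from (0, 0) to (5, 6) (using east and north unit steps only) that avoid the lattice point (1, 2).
Number of paths = 252

Total paths from (0, 0) to (5, 6): C(11, 5) = 462. Paths through (1, 2): (paths (0, 0) → (1, 2)) × (paths (1, 2) → (5, 6)) = C(3, 1) · C(8, 4) = 3 · 70 = 210. Avoidance count = 462 − 210 = 252.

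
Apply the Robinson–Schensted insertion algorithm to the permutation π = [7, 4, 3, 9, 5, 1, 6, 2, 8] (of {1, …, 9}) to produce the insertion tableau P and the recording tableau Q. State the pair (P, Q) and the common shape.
P = [1, 2, 6, 8] / [3, 5] / [4, 9] / [7];  Q = [1, 4, 7, 9] / [2, 5] / [3, 8] / [6];  common shape = (4, 2, 2, 1)

Row-insert the values π_1, π_2, … into P one at a time, bumping the leftmost entry strictly greater than the inserted value down to the next row. The recording tableau Q records, in position (i, j), the step at which that cell was added to P.
  Insert 7 (step 1): P = [7];  Q = [1]
  Insert 4 (step 2): P = [4] / [7];  Q = [1] / [2]
  Insert 3 (step 3): P = [3] / [4] / [7];  Q = [1] / [2] / [3]
  Insert 9 (step 4): P = [3, 9] / [4] / [7];  Q = [1, 4] / [2] / [3]
  Insert 5 (step 5): P = [3, 5] / [4, 9] / [7];  Q = [1, 4] / [2, 5] / [3]
  Insert 1 (step 6): P = [1, 5] / [3, 9] / [4] / [7];  Q = [1, 4] / [2, 5] / [3] / [6]
  Insert 6 (step 7): P = [1, 5, 6] / [3, 9] / [4] / [7];  Q = [1, 4, 7] / [2, 5] / [3] / [6]
  Insert 2 (step 8): P = [1, 2, 6] / [3, 5] / [4, 9] / [7];  Q = [1, 4, 7] / [2, 5] / [3, 8] / [6]
  Insert 8 (step 9): P = [1, 2, 6, 8] / [3, 5] / [4, 9] / [7];  Q = [1, 4, 7, 9] / [2, 5] / [3, 8] / [6]
Final shape: (4, 2, 2, 1).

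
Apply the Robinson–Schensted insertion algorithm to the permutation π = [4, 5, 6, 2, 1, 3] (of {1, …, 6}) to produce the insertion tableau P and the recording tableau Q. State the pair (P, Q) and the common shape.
P = [1, 3, 6] / [2, 5] / [4];  Q = [1, 2, 3] / [4, 6] / [5];  common shape = (3, 2, 1)

Row-insert the values π_1, π_2, … into P one at a time, bumping the leftmost entry strictly greater than the inserted value down to the next row. The recording tableau Q records, in position (i, j), the step at which that cell was added to P.
  Insert 4 (step 1): P = [4];  Q = [1]
  Insert 5 (step 2): P = [4, 5];  Q = [1, 2]
  Insert 6 (step 3): P = [4, 5, 6];  Q = [1, 2, 3]
  Insert 2 (step 4): P = [2, 5, 6] / [4];  Q = [1, 2, 3] / [4]
  Insert 1 (step 5): P = [1, 5, 6] / [2] / [4];  Q = [1, 2, 3] / [4] / [5]
  Insert 3 (step 6): P = [1, 3, 6] / [2, 5] / [4];  Q = [1, 2, 3] / [4, 6] / [5]
Final shape: (3, 2, 1).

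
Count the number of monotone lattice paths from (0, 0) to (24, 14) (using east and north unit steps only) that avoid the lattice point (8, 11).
Number of paths = 9596315142

Total paths from (0, 0) to (24, 14): C(38, 24) = 9669554100. Paths through (8, 11): (paths (0, 0) → (8, 11)) × (paths (8, 11) → (24, 14)) = C(19, 8) · C(19, 16) = 75582 · 969 = 73238958. Avoidance count = 9669554100 − 73238958 = 9596315142.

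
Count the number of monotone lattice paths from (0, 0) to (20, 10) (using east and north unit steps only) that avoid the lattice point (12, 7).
Number of paths = 21730995

Total paths from (0, 0) to (20, 10): C(30, 20) = 30045015. Paths through (12, 7): (paths (0, 0) → (12, 7)) × (paths (12, 7) → (20, 10)) = C(19, 12) · C(11, 8) = 50388 · 165 = 8314020. Avoidance count = 30045015 − 8314020 = 21730995.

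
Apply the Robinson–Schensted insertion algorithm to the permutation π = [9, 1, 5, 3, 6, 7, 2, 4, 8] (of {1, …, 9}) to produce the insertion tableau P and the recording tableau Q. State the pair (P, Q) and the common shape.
P = [1, 2, 4, 7, 8] / [3, 6] / [5] / [9];  Q = [1, 3, 5, 6, 9] / [2, 8] / [4] / [7];  common shape = (5, 2, 1, 1)

Row-insert the values π_1, π_2, … into P one at a time, bumping the leftmost entry strictly greater than the inserted value down to the next row. The recording tableau Q records, in position (i, j), the step at which that cell was added to P.
  Insert 9 (step 1): P = [9];  Q = [1]
  Insert 1 (step 2): P = [1] / [9];  Q = [1] / [2]
  Insert 5 (step 3): P = [1, 5] / [9];  Q = [1, 3] / [2]
  Insert 3 (step 4): P = [1, 3] / [5] / [9];  Q = [1, 3] / [2] / [4]
  Insert 6 (step 5): P = [1, 3, 6] / [5] / [9];  Q = [1, 3, 5] / [2] / [4]
  Insert 7 (step 6): P = [1, 3, 6, 7] / [5] / [9];  Q = [1, 3, 5, 6] / [2] / [4]
  Insert 2 (step 7): P = [1, 2, 6, 7] / [3] / [5] / [9];  Q = [1, 3, 5, 6] / [2] / [4] / [7]
  Insert 4 (step 8): P = [1, 2, 4, 7] / [3, 6] / [5] / [9];  Q = [1, 3, 5, 6] / [2, 8] / [4] / [7]
  Insert 8 (step 9): P = [1, 2, 4, 7, 8] / [3, 6] / [5] / [9];  Q = [1, 3, 5, 6, 9] / [2, 8] / [4] / [7]
Final shape: (5, 2, 1, 1).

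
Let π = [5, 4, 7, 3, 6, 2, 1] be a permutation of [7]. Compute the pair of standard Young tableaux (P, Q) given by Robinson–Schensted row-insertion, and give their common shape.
P = [1, 6] / [2, 7] / [3] / [4] / [5];  Q = [1, 3] / [2, 5] / [4] / [6] / [7];  common shape = (2, 2, 1, 1, 1)

Row-insert the values π_1, π_2, … into P one at a time, bumping the leftmost entry strictly greater than the inserted value down to the next row. The recording tableau Q records, in position (i, j), the step at which that cell was added to P.
  Insert 5 (step 1): P = [5];  Q = [1]
  Insert 4 (step 2): P = [4] / [5];  Q = [1] / [2]
  Insert 7 (step 3): P = [4, 7] / [5];  Q = [1, 3] / [2]
  Insert 3 (step 4): P = [3, 7] / [4] / [5];  Q = [1, 3] / [2] / [4]
  Insert 6 (step 5): P = [3, 6] / [4, 7] / [5];  Q = [1, 3] / [2, 5] / [4]
  Insert 2 (step 6): P = [2, 6] / [3, 7] / [4] / [5];  Q = [1, 3] / [2, 5] / [4] / [6]
  Insert 1 (step 7): P = [1, 6] / [2, 7] / [3] / [4] / [5];  Q = [1, 3] / [2, 5] / [4] / [6] / [7]
Final shape: (2, 2, 1, 1, 1).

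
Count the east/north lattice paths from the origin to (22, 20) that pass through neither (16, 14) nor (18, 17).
Number of paths = 271504124220

Inclusion–exclusion. Total paths: C(42, 22) = 513791607420. Through P₁: C(30, 16)·C(12, 6) = 134370551700. Through P₂: C(35, 18)·C(7, 4) = 158814867750. Since P₁ is strictly southwest of P₂, a monotone path through both must visit P₁ then P₂; paths through both = C(30, 16)·C(5, 2)·C(7, 4) = 50897936250. Avoid both = 513791607420 − 134370551700 − 158814867750 + 50897936250 = 271504124220.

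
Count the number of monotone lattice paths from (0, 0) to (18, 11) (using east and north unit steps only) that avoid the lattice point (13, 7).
Number of paths = 24829770

Total paths from (0, 0) to (18, 11): C(29, 18) = 34597290. Paths through (13, 7): (paths (0, 0) → (13, 7)) × (paths (13, 7) → (18, 11)) = C(20, 13) · C(9, 5) = 77520 · 126 = 9767520. Avoidance count = 34597290 − 9767520 = 24829770.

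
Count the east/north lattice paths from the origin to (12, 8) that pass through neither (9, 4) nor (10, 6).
Number of paths = 65767

Inclusion–exclusion. Total paths: C(20, 12) = 125970. Through P₁: C(13, 9)·C(7, 3) = 25025. Through P₂: C(16, 10)·C(4, 2) = 48048. Since P₁ is strictly southwest of P₂, a monotone path through both must visit P₁ then P₂; paths through both = C(13, 9)·C(3, 1)·C(4, 2) = 12870. Avoid both = 125970 − 25025 − 48048 + 12870 = 65767.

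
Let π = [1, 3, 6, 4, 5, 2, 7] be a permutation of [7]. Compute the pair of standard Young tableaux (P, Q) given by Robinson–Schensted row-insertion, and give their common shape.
P = [1, 2, 4, 5, 7] / [3] / [6];  Q = [1, 2, 3, 5, 7] / [4] / [6];  common shape = (5, 1, 1)

Row-insert the values π_1, π_2, … into P one at a time, bumping the leftmost entry strictly greater than the inserted value down to the next row. The recording tableau Q records, in position (i, j), the step at which that cell was added to P.
  Insert 1 (step 1): P = [1];  Q = [1]
  Insert 3 (step 2): P = [1, 3];  Q = [1, 2]
  Insert 6 (step 3): P = [1, 3, 6];  Q = [1, 2, 3]
  Insert 4 (step 4): P = [1, 3, 4] / [6];  Q = [1, 2, 3] / [4]
  Insert 5 (step 5): P = [1, 3, 4, 5] / [6];  Q = [1, 2, 3, 5] / [4]
  Insert 2 (step 6): P = [1, 2, 4, 5] / [3] / [6];  Q = [1, 2, 3, 5] / [4] / [6]
  Insert 7 (step 7): P = [1, 2, 4, 5, 7] / [3] / [6];  Q = [1, 2, 3, 5, 7] / [4] / [6]
Final shape: (5, 1, 1).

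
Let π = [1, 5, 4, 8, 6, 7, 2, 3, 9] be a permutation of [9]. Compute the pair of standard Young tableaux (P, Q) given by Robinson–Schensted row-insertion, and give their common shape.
P = [1, 2, 3, 7, 9] / [4, 6] / [5, 8];  Q = [1, 2, 4, 6, 9] / [3, 5] / [7, 8];  common shape = (5, 2, 2)

Row-insert the values π_1, π_2, … into P one at a time, bumping the leftmost entry strictly greater than the inserted value down to the next row. The recording tableau Q records, in position (i, j), the step at which that cell was added to P.
  Insert 1 (step 1): P = [1];  Q = [1]
  Insert 5 (step 2): P = [1, 5];  Q = [1, 2]
  Insert 4 (step 3): P = [1, 4] / [5];  Q = [1, 2] / [3]
  Insert 8 (step 4): P = [1, 4, 8] / [5];  Q = [1, 2, 4] / [3]
  Insert 6 (step 5): P = [1, 4, 6] / [5, 8];  Q = [1, 2, 4] / [3, 5]
  Insert 7 (step 6): P = [1, 4, 6, 7] / [5, 8];  Q = [1, 2, 4, 6] / [3, 5]
  Insert 2 (step 7): P = [1, 2, 6, 7] / [4, 8] / [5];  Q = [1, 2, 4, 6] / [3, 5] / [7]
  Insert 3 (step 8): P = [1, 2, 3, 7] / [4, 6] / [5, 8];  Q = [1, 2, 4, 6] / [3, 5] / [7, 8]
  Insert 9 (step 9): P = [1, 2, 3, 7, 9] / [4, 6] / [5, 8];  Q = [1, 2, 4, 6, 9] / [3, 5] / [7, 8]
Final shape: (5, 2, 2).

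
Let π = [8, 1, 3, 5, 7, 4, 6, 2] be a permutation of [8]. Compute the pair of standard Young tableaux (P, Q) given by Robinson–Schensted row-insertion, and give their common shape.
P = [1, 2, 4, 6] / [3, 7] / [5] / [8];  Q = [1, 3, 4, 5] / [2, 7] / [6] / [8];  common shape = (4, 2, 1, 1)

Row-insert the values π_1, π_2, … into P one at a time, bumping the leftmost entry strictly greater than the inserted value down to the next row. The recording tableau Q records, in position (i, j), the step at which that cell was added to P.
  Insert 8 (step 1): P = [8];  Q = [1]
  Insert 1 (step 2): P = [1] / [8];  Q = [1] / [2]
  Insert 3 (step 3): P = [1, 3] / [8];  Q = [1, 3] / [2]
  Insert 5 (step 4): P = [1, 3, 5] / [8];  Q = [1, 3, 4] / [2]
  Insert 7 (step 5): P = [1, 3, 5, 7] / [8];  Q = [1, 3, 4, 5] / [2]
  Insert 4 (step 6): P = [1, 3, 4, 7] / [5] / [8];  Q = [1, 3, 4, 5] / [2] / [6]
  Insert 6 (step 7): P = [1, 3, 4, 6] / [5, 7] / [8];  Q = [1, 3, 4, 5] / [2, 7] / [6]
  Insert 2 (step 8): P = [1, 2, 4, 6] / [3, 7] / [5] / [8];  Q = [1, 3, 4, 5] / [2, 7] / [6] / [8]
Final shape: (4, 2, 1, 1).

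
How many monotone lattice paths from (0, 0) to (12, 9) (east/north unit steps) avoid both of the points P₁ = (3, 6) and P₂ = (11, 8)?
Number of paths = 131846

Inclusion–exclusion. Total paths: C(21, 12) = 293930. Through P₁: C(9, 3)·C(12, 9) = 18480. Through P₂: C(19, 11)·C(2, 1) = 151164. Since P₁ is strictly southwest of P₂, a monotone path through both must visit P₁ then P₂; paths through both = C(9, 3)·C(10, 8)·C(2, 1) = 7560. Avoid both = 293930 − 18480 − 151164 + 7560 = 131846.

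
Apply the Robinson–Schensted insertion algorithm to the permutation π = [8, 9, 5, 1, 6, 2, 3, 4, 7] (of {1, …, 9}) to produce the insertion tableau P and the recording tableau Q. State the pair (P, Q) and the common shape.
P = [1, 2, 3, 4, 7] / [5, 6] / [8, 9];  Q = [1, 2, 7, 8, 9] / [3, 5] / [4, 6];  common shape = (5, 2, 2)

Row-insert the values π_1, π_2, … into P one at a time, bumping the leftmost entry strictly greater than the inserted value down to the next row. The recording tableau Q records, in position (i, j), the step at which that cell was added to P.
  Insert 8 (step 1): P = [8];  Q = [1]
  Insert 9 (step 2): P = [8, 9];  Q = [1, 2]
  Insert 5 (step 3): P = [5, 9] / [8];  Q = [1, 2] / [3]
  Insert 1 (step 4): P = [1, 9] / [5] / [8];  Q = [1, 2] / [3] / [4]
  Insert 6 (step 5): P = [1, 6] / [5, 9] / [8];  Q = [1, 2] / [3, 5] / [4]
  Insert 2 (step 6): P = [1, 2] / [5, 6] / [8, 9];  Q = [1, 2] / [3, 5] / [4, 6]
  Insert 3 (step 7): P = [1, 2, 3] / [5, 6] / [8, 9];  Q = [1, 2, 7] / [3, 5] / [4, 6]
  Insert 4 (step 8): P = [1, 2, 3, 4] / [5, 6] / [8, 9];  Q = [1, 2, 7, 8] / [3, 5] / [4, 6]
  Insert 7 (step 9): P = [1, 2, 3, 4, 7] / [5, 6] / [8, 9];  Q = [1, 2, 7, 8, 9] / [3, 5] / [4, 6]
Final shape: (5, 2, 2).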